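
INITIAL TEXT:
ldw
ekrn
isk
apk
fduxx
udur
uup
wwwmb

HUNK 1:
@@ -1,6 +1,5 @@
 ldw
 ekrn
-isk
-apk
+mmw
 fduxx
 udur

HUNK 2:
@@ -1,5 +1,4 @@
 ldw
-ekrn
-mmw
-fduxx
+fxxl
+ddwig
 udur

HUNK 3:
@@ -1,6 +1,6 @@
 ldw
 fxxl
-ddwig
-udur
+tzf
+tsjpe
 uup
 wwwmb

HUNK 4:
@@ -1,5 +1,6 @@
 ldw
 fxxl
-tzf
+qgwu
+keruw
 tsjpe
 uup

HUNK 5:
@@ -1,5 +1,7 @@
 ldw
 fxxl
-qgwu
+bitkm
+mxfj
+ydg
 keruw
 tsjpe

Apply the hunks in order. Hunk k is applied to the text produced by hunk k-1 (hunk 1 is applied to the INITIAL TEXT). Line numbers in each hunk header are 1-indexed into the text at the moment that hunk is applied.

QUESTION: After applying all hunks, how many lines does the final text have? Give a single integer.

Answer: 9

Derivation:
Hunk 1: at line 1 remove [isk,apk] add [mmw] -> 7 lines: ldw ekrn mmw fduxx udur uup wwwmb
Hunk 2: at line 1 remove [ekrn,mmw,fduxx] add [fxxl,ddwig] -> 6 lines: ldw fxxl ddwig udur uup wwwmb
Hunk 3: at line 1 remove [ddwig,udur] add [tzf,tsjpe] -> 6 lines: ldw fxxl tzf tsjpe uup wwwmb
Hunk 4: at line 1 remove [tzf] add [qgwu,keruw] -> 7 lines: ldw fxxl qgwu keruw tsjpe uup wwwmb
Hunk 5: at line 1 remove [qgwu] add [bitkm,mxfj,ydg] -> 9 lines: ldw fxxl bitkm mxfj ydg keruw tsjpe uup wwwmb
Final line count: 9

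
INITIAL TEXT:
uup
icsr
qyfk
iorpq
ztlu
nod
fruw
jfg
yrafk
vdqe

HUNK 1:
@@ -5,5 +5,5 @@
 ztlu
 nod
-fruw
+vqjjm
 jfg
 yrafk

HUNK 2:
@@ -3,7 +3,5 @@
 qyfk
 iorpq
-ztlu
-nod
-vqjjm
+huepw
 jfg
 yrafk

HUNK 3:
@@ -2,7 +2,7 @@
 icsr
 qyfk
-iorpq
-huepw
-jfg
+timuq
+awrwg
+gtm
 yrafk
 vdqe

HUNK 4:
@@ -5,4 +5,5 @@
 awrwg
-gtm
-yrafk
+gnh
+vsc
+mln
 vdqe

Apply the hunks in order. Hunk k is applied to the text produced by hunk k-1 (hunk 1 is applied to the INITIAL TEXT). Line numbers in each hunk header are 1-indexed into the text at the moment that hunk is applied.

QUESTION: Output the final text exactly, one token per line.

Answer: uup
icsr
qyfk
timuq
awrwg
gnh
vsc
mln
vdqe

Derivation:
Hunk 1: at line 5 remove [fruw] add [vqjjm] -> 10 lines: uup icsr qyfk iorpq ztlu nod vqjjm jfg yrafk vdqe
Hunk 2: at line 3 remove [ztlu,nod,vqjjm] add [huepw] -> 8 lines: uup icsr qyfk iorpq huepw jfg yrafk vdqe
Hunk 3: at line 2 remove [iorpq,huepw,jfg] add [timuq,awrwg,gtm] -> 8 lines: uup icsr qyfk timuq awrwg gtm yrafk vdqe
Hunk 4: at line 5 remove [gtm,yrafk] add [gnh,vsc,mln] -> 9 lines: uup icsr qyfk timuq awrwg gnh vsc mln vdqe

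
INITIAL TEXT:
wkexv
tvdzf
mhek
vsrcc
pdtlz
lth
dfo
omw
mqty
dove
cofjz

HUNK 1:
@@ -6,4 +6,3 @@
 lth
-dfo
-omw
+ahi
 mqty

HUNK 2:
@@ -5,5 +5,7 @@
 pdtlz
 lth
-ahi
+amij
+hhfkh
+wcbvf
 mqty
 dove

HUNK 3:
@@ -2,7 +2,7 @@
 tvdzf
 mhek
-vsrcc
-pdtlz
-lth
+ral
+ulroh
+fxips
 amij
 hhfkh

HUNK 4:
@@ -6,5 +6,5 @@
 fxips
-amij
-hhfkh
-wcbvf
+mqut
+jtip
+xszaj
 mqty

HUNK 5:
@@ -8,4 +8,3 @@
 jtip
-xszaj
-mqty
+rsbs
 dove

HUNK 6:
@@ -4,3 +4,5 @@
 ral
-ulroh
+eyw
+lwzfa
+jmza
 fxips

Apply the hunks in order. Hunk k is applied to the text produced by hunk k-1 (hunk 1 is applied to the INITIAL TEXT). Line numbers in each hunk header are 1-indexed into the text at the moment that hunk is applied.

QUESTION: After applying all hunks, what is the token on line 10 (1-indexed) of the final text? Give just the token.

Answer: jtip

Derivation:
Hunk 1: at line 6 remove [dfo,omw] add [ahi] -> 10 lines: wkexv tvdzf mhek vsrcc pdtlz lth ahi mqty dove cofjz
Hunk 2: at line 5 remove [ahi] add [amij,hhfkh,wcbvf] -> 12 lines: wkexv tvdzf mhek vsrcc pdtlz lth amij hhfkh wcbvf mqty dove cofjz
Hunk 3: at line 2 remove [vsrcc,pdtlz,lth] add [ral,ulroh,fxips] -> 12 lines: wkexv tvdzf mhek ral ulroh fxips amij hhfkh wcbvf mqty dove cofjz
Hunk 4: at line 6 remove [amij,hhfkh,wcbvf] add [mqut,jtip,xszaj] -> 12 lines: wkexv tvdzf mhek ral ulroh fxips mqut jtip xszaj mqty dove cofjz
Hunk 5: at line 8 remove [xszaj,mqty] add [rsbs] -> 11 lines: wkexv tvdzf mhek ral ulroh fxips mqut jtip rsbs dove cofjz
Hunk 6: at line 4 remove [ulroh] add [eyw,lwzfa,jmza] -> 13 lines: wkexv tvdzf mhek ral eyw lwzfa jmza fxips mqut jtip rsbs dove cofjz
Final line 10: jtip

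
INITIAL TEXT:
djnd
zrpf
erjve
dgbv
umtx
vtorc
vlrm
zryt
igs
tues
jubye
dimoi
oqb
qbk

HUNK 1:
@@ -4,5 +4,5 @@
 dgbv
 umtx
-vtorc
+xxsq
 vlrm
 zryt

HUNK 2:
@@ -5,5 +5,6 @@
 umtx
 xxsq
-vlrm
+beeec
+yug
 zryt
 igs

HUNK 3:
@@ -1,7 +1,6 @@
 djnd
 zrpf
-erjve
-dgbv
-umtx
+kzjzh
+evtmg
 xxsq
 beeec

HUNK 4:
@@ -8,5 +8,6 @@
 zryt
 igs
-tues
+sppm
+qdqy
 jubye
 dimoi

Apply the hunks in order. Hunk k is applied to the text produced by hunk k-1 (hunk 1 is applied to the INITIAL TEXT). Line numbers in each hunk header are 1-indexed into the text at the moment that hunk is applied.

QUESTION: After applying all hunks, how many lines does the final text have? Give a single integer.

Answer: 15

Derivation:
Hunk 1: at line 4 remove [vtorc] add [xxsq] -> 14 lines: djnd zrpf erjve dgbv umtx xxsq vlrm zryt igs tues jubye dimoi oqb qbk
Hunk 2: at line 5 remove [vlrm] add [beeec,yug] -> 15 lines: djnd zrpf erjve dgbv umtx xxsq beeec yug zryt igs tues jubye dimoi oqb qbk
Hunk 3: at line 1 remove [erjve,dgbv,umtx] add [kzjzh,evtmg] -> 14 lines: djnd zrpf kzjzh evtmg xxsq beeec yug zryt igs tues jubye dimoi oqb qbk
Hunk 4: at line 8 remove [tues] add [sppm,qdqy] -> 15 lines: djnd zrpf kzjzh evtmg xxsq beeec yug zryt igs sppm qdqy jubye dimoi oqb qbk
Final line count: 15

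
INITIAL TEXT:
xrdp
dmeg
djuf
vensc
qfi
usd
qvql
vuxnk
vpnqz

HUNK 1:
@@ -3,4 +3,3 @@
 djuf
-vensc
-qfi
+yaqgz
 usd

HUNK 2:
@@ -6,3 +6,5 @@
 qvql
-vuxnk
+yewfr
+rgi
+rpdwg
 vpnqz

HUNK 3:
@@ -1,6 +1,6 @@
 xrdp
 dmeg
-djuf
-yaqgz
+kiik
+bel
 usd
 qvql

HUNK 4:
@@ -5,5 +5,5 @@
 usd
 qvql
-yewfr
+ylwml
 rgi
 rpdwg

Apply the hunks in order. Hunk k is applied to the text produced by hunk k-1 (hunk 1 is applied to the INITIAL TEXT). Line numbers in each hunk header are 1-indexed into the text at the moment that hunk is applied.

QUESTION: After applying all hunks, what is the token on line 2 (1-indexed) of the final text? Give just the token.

Answer: dmeg

Derivation:
Hunk 1: at line 3 remove [vensc,qfi] add [yaqgz] -> 8 lines: xrdp dmeg djuf yaqgz usd qvql vuxnk vpnqz
Hunk 2: at line 6 remove [vuxnk] add [yewfr,rgi,rpdwg] -> 10 lines: xrdp dmeg djuf yaqgz usd qvql yewfr rgi rpdwg vpnqz
Hunk 3: at line 1 remove [djuf,yaqgz] add [kiik,bel] -> 10 lines: xrdp dmeg kiik bel usd qvql yewfr rgi rpdwg vpnqz
Hunk 4: at line 5 remove [yewfr] add [ylwml] -> 10 lines: xrdp dmeg kiik bel usd qvql ylwml rgi rpdwg vpnqz
Final line 2: dmeg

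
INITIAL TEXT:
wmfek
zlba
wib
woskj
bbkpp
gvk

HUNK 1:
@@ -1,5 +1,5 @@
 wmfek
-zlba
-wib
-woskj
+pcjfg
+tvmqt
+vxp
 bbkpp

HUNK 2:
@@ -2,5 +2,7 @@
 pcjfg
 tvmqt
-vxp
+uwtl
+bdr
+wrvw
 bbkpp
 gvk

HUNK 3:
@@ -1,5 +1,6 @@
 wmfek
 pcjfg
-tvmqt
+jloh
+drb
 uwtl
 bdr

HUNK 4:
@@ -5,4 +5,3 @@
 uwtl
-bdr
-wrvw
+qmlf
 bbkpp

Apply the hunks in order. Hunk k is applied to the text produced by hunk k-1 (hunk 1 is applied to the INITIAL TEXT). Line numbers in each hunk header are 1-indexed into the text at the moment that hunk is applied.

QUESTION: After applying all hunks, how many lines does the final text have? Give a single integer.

Hunk 1: at line 1 remove [zlba,wib,woskj] add [pcjfg,tvmqt,vxp] -> 6 lines: wmfek pcjfg tvmqt vxp bbkpp gvk
Hunk 2: at line 2 remove [vxp] add [uwtl,bdr,wrvw] -> 8 lines: wmfek pcjfg tvmqt uwtl bdr wrvw bbkpp gvk
Hunk 3: at line 1 remove [tvmqt] add [jloh,drb] -> 9 lines: wmfek pcjfg jloh drb uwtl bdr wrvw bbkpp gvk
Hunk 4: at line 5 remove [bdr,wrvw] add [qmlf] -> 8 lines: wmfek pcjfg jloh drb uwtl qmlf bbkpp gvk
Final line count: 8

Answer: 8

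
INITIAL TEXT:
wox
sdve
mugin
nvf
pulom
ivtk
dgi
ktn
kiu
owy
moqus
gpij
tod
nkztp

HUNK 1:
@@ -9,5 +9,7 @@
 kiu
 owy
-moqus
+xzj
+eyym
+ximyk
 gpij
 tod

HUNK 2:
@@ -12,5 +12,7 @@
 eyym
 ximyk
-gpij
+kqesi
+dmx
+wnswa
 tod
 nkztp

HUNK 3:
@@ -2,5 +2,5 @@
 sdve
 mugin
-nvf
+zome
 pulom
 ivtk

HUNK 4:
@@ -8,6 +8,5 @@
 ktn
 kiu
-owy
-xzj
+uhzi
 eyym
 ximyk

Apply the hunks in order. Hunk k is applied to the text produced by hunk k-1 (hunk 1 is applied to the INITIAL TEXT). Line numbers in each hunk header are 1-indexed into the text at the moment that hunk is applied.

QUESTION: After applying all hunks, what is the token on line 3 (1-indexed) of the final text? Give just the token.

Hunk 1: at line 9 remove [moqus] add [xzj,eyym,ximyk] -> 16 lines: wox sdve mugin nvf pulom ivtk dgi ktn kiu owy xzj eyym ximyk gpij tod nkztp
Hunk 2: at line 12 remove [gpij] add [kqesi,dmx,wnswa] -> 18 lines: wox sdve mugin nvf pulom ivtk dgi ktn kiu owy xzj eyym ximyk kqesi dmx wnswa tod nkztp
Hunk 3: at line 2 remove [nvf] add [zome] -> 18 lines: wox sdve mugin zome pulom ivtk dgi ktn kiu owy xzj eyym ximyk kqesi dmx wnswa tod nkztp
Hunk 4: at line 8 remove [owy,xzj] add [uhzi] -> 17 lines: wox sdve mugin zome pulom ivtk dgi ktn kiu uhzi eyym ximyk kqesi dmx wnswa tod nkztp
Final line 3: mugin

Answer: mugin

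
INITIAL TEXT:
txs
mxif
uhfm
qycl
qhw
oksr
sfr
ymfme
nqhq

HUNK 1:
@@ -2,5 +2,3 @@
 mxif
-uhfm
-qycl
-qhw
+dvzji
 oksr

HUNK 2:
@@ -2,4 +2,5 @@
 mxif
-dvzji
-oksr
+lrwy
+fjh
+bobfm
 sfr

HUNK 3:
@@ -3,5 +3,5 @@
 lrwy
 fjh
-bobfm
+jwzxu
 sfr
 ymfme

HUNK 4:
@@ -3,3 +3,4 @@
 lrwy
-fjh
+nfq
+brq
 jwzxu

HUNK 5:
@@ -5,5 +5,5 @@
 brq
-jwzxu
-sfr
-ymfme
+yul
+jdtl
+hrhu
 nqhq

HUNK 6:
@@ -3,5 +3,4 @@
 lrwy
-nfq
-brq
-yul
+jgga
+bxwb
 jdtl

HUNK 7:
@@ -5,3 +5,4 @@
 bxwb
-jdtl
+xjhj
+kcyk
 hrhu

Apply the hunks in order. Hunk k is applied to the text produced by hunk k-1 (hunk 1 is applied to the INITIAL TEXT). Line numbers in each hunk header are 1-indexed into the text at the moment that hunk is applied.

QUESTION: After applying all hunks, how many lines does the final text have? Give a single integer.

Hunk 1: at line 2 remove [uhfm,qycl,qhw] add [dvzji] -> 7 lines: txs mxif dvzji oksr sfr ymfme nqhq
Hunk 2: at line 2 remove [dvzji,oksr] add [lrwy,fjh,bobfm] -> 8 lines: txs mxif lrwy fjh bobfm sfr ymfme nqhq
Hunk 3: at line 3 remove [bobfm] add [jwzxu] -> 8 lines: txs mxif lrwy fjh jwzxu sfr ymfme nqhq
Hunk 4: at line 3 remove [fjh] add [nfq,brq] -> 9 lines: txs mxif lrwy nfq brq jwzxu sfr ymfme nqhq
Hunk 5: at line 5 remove [jwzxu,sfr,ymfme] add [yul,jdtl,hrhu] -> 9 lines: txs mxif lrwy nfq brq yul jdtl hrhu nqhq
Hunk 6: at line 3 remove [nfq,brq,yul] add [jgga,bxwb] -> 8 lines: txs mxif lrwy jgga bxwb jdtl hrhu nqhq
Hunk 7: at line 5 remove [jdtl] add [xjhj,kcyk] -> 9 lines: txs mxif lrwy jgga bxwb xjhj kcyk hrhu nqhq
Final line count: 9

Answer: 9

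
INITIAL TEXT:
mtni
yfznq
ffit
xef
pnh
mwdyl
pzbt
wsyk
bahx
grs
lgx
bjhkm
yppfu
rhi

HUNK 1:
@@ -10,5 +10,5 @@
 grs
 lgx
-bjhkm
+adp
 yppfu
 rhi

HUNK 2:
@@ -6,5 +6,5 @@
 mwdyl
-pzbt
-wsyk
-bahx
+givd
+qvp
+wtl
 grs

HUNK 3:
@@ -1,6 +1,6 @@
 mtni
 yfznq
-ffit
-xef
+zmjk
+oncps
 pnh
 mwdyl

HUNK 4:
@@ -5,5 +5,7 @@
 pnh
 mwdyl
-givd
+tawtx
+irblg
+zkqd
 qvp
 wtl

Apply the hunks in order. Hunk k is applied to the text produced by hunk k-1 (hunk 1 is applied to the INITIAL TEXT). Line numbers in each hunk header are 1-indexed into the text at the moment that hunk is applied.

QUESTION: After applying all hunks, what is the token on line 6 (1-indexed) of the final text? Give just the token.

Hunk 1: at line 10 remove [bjhkm] add [adp] -> 14 lines: mtni yfznq ffit xef pnh mwdyl pzbt wsyk bahx grs lgx adp yppfu rhi
Hunk 2: at line 6 remove [pzbt,wsyk,bahx] add [givd,qvp,wtl] -> 14 lines: mtni yfznq ffit xef pnh mwdyl givd qvp wtl grs lgx adp yppfu rhi
Hunk 3: at line 1 remove [ffit,xef] add [zmjk,oncps] -> 14 lines: mtni yfznq zmjk oncps pnh mwdyl givd qvp wtl grs lgx adp yppfu rhi
Hunk 4: at line 5 remove [givd] add [tawtx,irblg,zkqd] -> 16 lines: mtni yfznq zmjk oncps pnh mwdyl tawtx irblg zkqd qvp wtl grs lgx adp yppfu rhi
Final line 6: mwdyl

Answer: mwdyl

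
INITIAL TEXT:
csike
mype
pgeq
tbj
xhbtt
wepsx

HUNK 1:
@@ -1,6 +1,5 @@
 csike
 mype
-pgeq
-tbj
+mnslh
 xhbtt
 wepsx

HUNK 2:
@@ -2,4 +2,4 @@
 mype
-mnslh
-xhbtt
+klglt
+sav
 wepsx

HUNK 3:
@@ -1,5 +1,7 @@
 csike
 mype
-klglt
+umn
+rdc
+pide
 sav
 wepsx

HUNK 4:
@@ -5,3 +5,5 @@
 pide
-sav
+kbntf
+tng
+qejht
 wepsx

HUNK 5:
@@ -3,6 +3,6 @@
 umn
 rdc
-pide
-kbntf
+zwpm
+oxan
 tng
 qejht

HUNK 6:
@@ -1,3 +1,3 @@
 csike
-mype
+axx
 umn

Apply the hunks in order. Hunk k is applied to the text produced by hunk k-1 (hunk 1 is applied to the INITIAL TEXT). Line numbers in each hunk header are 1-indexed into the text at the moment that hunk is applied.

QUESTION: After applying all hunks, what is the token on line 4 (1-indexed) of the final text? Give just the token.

Hunk 1: at line 1 remove [pgeq,tbj] add [mnslh] -> 5 lines: csike mype mnslh xhbtt wepsx
Hunk 2: at line 2 remove [mnslh,xhbtt] add [klglt,sav] -> 5 lines: csike mype klglt sav wepsx
Hunk 3: at line 1 remove [klglt] add [umn,rdc,pide] -> 7 lines: csike mype umn rdc pide sav wepsx
Hunk 4: at line 5 remove [sav] add [kbntf,tng,qejht] -> 9 lines: csike mype umn rdc pide kbntf tng qejht wepsx
Hunk 5: at line 3 remove [pide,kbntf] add [zwpm,oxan] -> 9 lines: csike mype umn rdc zwpm oxan tng qejht wepsx
Hunk 6: at line 1 remove [mype] add [axx] -> 9 lines: csike axx umn rdc zwpm oxan tng qejht wepsx
Final line 4: rdc

Answer: rdc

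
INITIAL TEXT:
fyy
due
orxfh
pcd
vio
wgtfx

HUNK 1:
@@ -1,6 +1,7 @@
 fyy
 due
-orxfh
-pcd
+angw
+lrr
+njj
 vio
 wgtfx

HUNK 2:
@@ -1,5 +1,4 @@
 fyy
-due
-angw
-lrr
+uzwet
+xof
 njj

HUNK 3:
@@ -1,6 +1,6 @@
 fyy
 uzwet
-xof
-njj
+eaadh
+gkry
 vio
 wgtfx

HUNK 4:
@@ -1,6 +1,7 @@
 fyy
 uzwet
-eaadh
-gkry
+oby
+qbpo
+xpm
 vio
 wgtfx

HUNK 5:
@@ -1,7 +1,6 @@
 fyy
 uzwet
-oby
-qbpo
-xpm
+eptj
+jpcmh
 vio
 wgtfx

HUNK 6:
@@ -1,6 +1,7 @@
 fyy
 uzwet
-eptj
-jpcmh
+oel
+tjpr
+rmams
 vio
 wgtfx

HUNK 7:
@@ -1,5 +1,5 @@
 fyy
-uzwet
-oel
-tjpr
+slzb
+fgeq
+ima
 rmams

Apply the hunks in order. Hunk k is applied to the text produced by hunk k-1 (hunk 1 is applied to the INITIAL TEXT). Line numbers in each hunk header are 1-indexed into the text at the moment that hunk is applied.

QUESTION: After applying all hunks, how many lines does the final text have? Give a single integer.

Hunk 1: at line 1 remove [orxfh,pcd] add [angw,lrr,njj] -> 7 lines: fyy due angw lrr njj vio wgtfx
Hunk 2: at line 1 remove [due,angw,lrr] add [uzwet,xof] -> 6 lines: fyy uzwet xof njj vio wgtfx
Hunk 3: at line 1 remove [xof,njj] add [eaadh,gkry] -> 6 lines: fyy uzwet eaadh gkry vio wgtfx
Hunk 4: at line 1 remove [eaadh,gkry] add [oby,qbpo,xpm] -> 7 lines: fyy uzwet oby qbpo xpm vio wgtfx
Hunk 5: at line 1 remove [oby,qbpo,xpm] add [eptj,jpcmh] -> 6 lines: fyy uzwet eptj jpcmh vio wgtfx
Hunk 6: at line 1 remove [eptj,jpcmh] add [oel,tjpr,rmams] -> 7 lines: fyy uzwet oel tjpr rmams vio wgtfx
Hunk 7: at line 1 remove [uzwet,oel,tjpr] add [slzb,fgeq,ima] -> 7 lines: fyy slzb fgeq ima rmams vio wgtfx
Final line count: 7

Answer: 7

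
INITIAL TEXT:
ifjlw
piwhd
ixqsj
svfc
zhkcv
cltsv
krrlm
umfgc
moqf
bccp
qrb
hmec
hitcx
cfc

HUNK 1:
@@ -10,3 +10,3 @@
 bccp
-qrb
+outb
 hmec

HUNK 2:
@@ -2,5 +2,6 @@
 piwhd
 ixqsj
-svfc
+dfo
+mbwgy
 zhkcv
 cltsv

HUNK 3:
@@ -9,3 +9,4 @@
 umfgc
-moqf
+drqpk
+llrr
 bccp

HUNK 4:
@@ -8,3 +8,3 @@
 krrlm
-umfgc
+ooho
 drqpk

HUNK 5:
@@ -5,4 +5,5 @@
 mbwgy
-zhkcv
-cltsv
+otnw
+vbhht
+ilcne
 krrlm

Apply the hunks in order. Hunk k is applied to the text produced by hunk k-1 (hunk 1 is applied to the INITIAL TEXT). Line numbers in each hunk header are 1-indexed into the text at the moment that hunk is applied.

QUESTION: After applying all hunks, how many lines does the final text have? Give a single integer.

Hunk 1: at line 10 remove [qrb] add [outb] -> 14 lines: ifjlw piwhd ixqsj svfc zhkcv cltsv krrlm umfgc moqf bccp outb hmec hitcx cfc
Hunk 2: at line 2 remove [svfc] add [dfo,mbwgy] -> 15 lines: ifjlw piwhd ixqsj dfo mbwgy zhkcv cltsv krrlm umfgc moqf bccp outb hmec hitcx cfc
Hunk 3: at line 9 remove [moqf] add [drqpk,llrr] -> 16 lines: ifjlw piwhd ixqsj dfo mbwgy zhkcv cltsv krrlm umfgc drqpk llrr bccp outb hmec hitcx cfc
Hunk 4: at line 8 remove [umfgc] add [ooho] -> 16 lines: ifjlw piwhd ixqsj dfo mbwgy zhkcv cltsv krrlm ooho drqpk llrr bccp outb hmec hitcx cfc
Hunk 5: at line 5 remove [zhkcv,cltsv] add [otnw,vbhht,ilcne] -> 17 lines: ifjlw piwhd ixqsj dfo mbwgy otnw vbhht ilcne krrlm ooho drqpk llrr bccp outb hmec hitcx cfc
Final line count: 17

Answer: 17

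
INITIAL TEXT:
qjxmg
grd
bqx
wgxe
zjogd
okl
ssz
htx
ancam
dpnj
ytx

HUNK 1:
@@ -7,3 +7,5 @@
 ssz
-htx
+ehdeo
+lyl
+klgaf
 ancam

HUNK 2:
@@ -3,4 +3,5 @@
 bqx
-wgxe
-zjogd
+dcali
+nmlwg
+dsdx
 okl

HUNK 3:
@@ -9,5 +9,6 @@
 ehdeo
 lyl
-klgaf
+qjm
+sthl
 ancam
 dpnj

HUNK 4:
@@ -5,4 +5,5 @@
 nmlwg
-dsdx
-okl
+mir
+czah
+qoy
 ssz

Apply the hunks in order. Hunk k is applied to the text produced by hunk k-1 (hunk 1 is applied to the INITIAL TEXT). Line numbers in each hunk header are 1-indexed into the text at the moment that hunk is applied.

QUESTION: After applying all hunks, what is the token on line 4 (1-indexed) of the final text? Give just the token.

Answer: dcali

Derivation:
Hunk 1: at line 7 remove [htx] add [ehdeo,lyl,klgaf] -> 13 lines: qjxmg grd bqx wgxe zjogd okl ssz ehdeo lyl klgaf ancam dpnj ytx
Hunk 2: at line 3 remove [wgxe,zjogd] add [dcali,nmlwg,dsdx] -> 14 lines: qjxmg grd bqx dcali nmlwg dsdx okl ssz ehdeo lyl klgaf ancam dpnj ytx
Hunk 3: at line 9 remove [klgaf] add [qjm,sthl] -> 15 lines: qjxmg grd bqx dcali nmlwg dsdx okl ssz ehdeo lyl qjm sthl ancam dpnj ytx
Hunk 4: at line 5 remove [dsdx,okl] add [mir,czah,qoy] -> 16 lines: qjxmg grd bqx dcali nmlwg mir czah qoy ssz ehdeo lyl qjm sthl ancam dpnj ytx
Final line 4: dcali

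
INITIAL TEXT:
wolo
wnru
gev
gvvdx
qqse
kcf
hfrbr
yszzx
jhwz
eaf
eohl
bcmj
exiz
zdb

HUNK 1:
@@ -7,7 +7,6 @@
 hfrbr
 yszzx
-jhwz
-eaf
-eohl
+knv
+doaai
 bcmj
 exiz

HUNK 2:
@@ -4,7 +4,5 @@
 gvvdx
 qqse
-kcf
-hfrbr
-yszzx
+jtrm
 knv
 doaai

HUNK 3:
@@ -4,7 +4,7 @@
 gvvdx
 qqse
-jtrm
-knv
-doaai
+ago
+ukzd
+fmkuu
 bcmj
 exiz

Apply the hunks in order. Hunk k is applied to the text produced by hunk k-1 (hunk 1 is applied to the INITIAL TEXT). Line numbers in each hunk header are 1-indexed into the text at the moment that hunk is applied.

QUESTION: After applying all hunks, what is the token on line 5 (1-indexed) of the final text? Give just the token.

Answer: qqse

Derivation:
Hunk 1: at line 7 remove [jhwz,eaf,eohl] add [knv,doaai] -> 13 lines: wolo wnru gev gvvdx qqse kcf hfrbr yszzx knv doaai bcmj exiz zdb
Hunk 2: at line 4 remove [kcf,hfrbr,yszzx] add [jtrm] -> 11 lines: wolo wnru gev gvvdx qqse jtrm knv doaai bcmj exiz zdb
Hunk 3: at line 4 remove [jtrm,knv,doaai] add [ago,ukzd,fmkuu] -> 11 lines: wolo wnru gev gvvdx qqse ago ukzd fmkuu bcmj exiz zdb
Final line 5: qqse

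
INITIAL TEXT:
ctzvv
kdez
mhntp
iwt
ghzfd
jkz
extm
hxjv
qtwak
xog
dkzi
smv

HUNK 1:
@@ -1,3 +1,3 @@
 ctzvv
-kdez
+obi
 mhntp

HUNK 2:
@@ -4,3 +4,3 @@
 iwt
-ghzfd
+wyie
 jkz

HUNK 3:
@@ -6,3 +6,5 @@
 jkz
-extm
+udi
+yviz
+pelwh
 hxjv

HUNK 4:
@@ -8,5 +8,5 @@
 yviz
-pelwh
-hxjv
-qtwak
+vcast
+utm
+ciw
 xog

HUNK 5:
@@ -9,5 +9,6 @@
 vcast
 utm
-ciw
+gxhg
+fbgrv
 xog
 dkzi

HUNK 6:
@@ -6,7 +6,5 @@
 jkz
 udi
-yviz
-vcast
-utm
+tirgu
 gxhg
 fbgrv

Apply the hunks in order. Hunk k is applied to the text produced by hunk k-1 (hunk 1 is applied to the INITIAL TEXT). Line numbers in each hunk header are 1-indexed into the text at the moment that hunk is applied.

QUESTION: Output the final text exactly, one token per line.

Hunk 1: at line 1 remove [kdez] add [obi] -> 12 lines: ctzvv obi mhntp iwt ghzfd jkz extm hxjv qtwak xog dkzi smv
Hunk 2: at line 4 remove [ghzfd] add [wyie] -> 12 lines: ctzvv obi mhntp iwt wyie jkz extm hxjv qtwak xog dkzi smv
Hunk 3: at line 6 remove [extm] add [udi,yviz,pelwh] -> 14 lines: ctzvv obi mhntp iwt wyie jkz udi yviz pelwh hxjv qtwak xog dkzi smv
Hunk 4: at line 8 remove [pelwh,hxjv,qtwak] add [vcast,utm,ciw] -> 14 lines: ctzvv obi mhntp iwt wyie jkz udi yviz vcast utm ciw xog dkzi smv
Hunk 5: at line 9 remove [ciw] add [gxhg,fbgrv] -> 15 lines: ctzvv obi mhntp iwt wyie jkz udi yviz vcast utm gxhg fbgrv xog dkzi smv
Hunk 6: at line 6 remove [yviz,vcast,utm] add [tirgu] -> 13 lines: ctzvv obi mhntp iwt wyie jkz udi tirgu gxhg fbgrv xog dkzi smv

Answer: ctzvv
obi
mhntp
iwt
wyie
jkz
udi
tirgu
gxhg
fbgrv
xog
dkzi
smv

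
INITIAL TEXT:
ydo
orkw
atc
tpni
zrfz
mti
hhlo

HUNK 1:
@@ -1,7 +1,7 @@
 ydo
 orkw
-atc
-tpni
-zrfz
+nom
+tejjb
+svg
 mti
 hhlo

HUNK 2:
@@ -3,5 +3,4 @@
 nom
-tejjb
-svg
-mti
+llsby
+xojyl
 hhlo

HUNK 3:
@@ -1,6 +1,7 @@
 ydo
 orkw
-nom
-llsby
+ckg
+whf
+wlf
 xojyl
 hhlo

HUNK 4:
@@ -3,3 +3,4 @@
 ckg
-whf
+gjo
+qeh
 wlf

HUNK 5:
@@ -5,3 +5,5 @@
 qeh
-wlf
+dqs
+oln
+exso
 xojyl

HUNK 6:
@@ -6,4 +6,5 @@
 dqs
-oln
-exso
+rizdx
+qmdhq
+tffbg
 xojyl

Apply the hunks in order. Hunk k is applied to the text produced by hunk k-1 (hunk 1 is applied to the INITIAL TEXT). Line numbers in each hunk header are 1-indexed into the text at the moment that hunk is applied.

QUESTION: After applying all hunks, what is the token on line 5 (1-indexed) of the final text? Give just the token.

Answer: qeh

Derivation:
Hunk 1: at line 1 remove [atc,tpni,zrfz] add [nom,tejjb,svg] -> 7 lines: ydo orkw nom tejjb svg mti hhlo
Hunk 2: at line 3 remove [tejjb,svg,mti] add [llsby,xojyl] -> 6 lines: ydo orkw nom llsby xojyl hhlo
Hunk 3: at line 1 remove [nom,llsby] add [ckg,whf,wlf] -> 7 lines: ydo orkw ckg whf wlf xojyl hhlo
Hunk 4: at line 3 remove [whf] add [gjo,qeh] -> 8 lines: ydo orkw ckg gjo qeh wlf xojyl hhlo
Hunk 5: at line 5 remove [wlf] add [dqs,oln,exso] -> 10 lines: ydo orkw ckg gjo qeh dqs oln exso xojyl hhlo
Hunk 6: at line 6 remove [oln,exso] add [rizdx,qmdhq,tffbg] -> 11 lines: ydo orkw ckg gjo qeh dqs rizdx qmdhq tffbg xojyl hhlo
Final line 5: qeh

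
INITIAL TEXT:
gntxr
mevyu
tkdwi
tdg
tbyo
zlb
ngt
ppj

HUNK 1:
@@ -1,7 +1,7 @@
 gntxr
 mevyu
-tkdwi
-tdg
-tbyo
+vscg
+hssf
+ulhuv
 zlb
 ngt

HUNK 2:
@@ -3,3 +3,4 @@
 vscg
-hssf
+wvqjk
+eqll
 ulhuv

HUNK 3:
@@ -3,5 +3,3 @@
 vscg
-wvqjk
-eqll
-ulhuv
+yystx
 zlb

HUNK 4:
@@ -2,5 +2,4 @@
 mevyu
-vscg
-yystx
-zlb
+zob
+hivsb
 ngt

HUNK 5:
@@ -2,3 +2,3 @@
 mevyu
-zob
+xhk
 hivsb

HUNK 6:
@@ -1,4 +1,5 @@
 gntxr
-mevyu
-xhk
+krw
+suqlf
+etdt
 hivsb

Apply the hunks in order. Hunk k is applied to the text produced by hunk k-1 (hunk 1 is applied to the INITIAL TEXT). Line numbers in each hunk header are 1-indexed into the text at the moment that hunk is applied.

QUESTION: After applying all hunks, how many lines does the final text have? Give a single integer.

Answer: 7

Derivation:
Hunk 1: at line 1 remove [tkdwi,tdg,tbyo] add [vscg,hssf,ulhuv] -> 8 lines: gntxr mevyu vscg hssf ulhuv zlb ngt ppj
Hunk 2: at line 3 remove [hssf] add [wvqjk,eqll] -> 9 lines: gntxr mevyu vscg wvqjk eqll ulhuv zlb ngt ppj
Hunk 3: at line 3 remove [wvqjk,eqll,ulhuv] add [yystx] -> 7 lines: gntxr mevyu vscg yystx zlb ngt ppj
Hunk 4: at line 2 remove [vscg,yystx,zlb] add [zob,hivsb] -> 6 lines: gntxr mevyu zob hivsb ngt ppj
Hunk 5: at line 2 remove [zob] add [xhk] -> 6 lines: gntxr mevyu xhk hivsb ngt ppj
Hunk 6: at line 1 remove [mevyu,xhk] add [krw,suqlf,etdt] -> 7 lines: gntxr krw suqlf etdt hivsb ngt ppj
Final line count: 7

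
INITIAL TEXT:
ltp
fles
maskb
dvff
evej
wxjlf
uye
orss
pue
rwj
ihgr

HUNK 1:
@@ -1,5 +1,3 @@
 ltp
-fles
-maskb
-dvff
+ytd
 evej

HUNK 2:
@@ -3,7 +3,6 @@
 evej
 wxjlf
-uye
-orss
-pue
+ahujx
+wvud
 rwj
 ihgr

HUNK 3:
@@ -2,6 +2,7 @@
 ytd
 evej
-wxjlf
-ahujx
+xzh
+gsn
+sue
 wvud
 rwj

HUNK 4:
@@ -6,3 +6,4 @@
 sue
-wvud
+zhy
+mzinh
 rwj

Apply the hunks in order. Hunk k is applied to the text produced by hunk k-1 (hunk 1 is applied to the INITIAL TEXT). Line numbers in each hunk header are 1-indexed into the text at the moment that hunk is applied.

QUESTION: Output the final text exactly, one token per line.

Hunk 1: at line 1 remove [fles,maskb,dvff] add [ytd] -> 9 lines: ltp ytd evej wxjlf uye orss pue rwj ihgr
Hunk 2: at line 3 remove [uye,orss,pue] add [ahujx,wvud] -> 8 lines: ltp ytd evej wxjlf ahujx wvud rwj ihgr
Hunk 3: at line 2 remove [wxjlf,ahujx] add [xzh,gsn,sue] -> 9 lines: ltp ytd evej xzh gsn sue wvud rwj ihgr
Hunk 4: at line 6 remove [wvud] add [zhy,mzinh] -> 10 lines: ltp ytd evej xzh gsn sue zhy mzinh rwj ihgr

Answer: ltp
ytd
evej
xzh
gsn
sue
zhy
mzinh
rwj
ihgr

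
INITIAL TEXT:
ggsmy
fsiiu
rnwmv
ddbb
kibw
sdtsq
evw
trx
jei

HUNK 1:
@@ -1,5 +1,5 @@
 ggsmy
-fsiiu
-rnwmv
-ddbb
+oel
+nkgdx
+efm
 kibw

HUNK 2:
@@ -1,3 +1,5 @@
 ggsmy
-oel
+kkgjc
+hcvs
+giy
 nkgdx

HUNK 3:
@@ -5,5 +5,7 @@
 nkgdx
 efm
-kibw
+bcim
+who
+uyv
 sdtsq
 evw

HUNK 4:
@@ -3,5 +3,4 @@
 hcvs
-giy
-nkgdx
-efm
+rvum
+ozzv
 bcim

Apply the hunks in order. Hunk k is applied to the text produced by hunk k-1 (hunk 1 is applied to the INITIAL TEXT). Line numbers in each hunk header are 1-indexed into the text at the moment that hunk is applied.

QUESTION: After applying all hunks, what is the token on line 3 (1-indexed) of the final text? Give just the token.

Hunk 1: at line 1 remove [fsiiu,rnwmv,ddbb] add [oel,nkgdx,efm] -> 9 lines: ggsmy oel nkgdx efm kibw sdtsq evw trx jei
Hunk 2: at line 1 remove [oel] add [kkgjc,hcvs,giy] -> 11 lines: ggsmy kkgjc hcvs giy nkgdx efm kibw sdtsq evw trx jei
Hunk 3: at line 5 remove [kibw] add [bcim,who,uyv] -> 13 lines: ggsmy kkgjc hcvs giy nkgdx efm bcim who uyv sdtsq evw trx jei
Hunk 4: at line 3 remove [giy,nkgdx,efm] add [rvum,ozzv] -> 12 lines: ggsmy kkgjc hcvs rvum ozzv bcim who uyv sdtsq evw trx jei
Final line 3: hcvs

Answer: hcvs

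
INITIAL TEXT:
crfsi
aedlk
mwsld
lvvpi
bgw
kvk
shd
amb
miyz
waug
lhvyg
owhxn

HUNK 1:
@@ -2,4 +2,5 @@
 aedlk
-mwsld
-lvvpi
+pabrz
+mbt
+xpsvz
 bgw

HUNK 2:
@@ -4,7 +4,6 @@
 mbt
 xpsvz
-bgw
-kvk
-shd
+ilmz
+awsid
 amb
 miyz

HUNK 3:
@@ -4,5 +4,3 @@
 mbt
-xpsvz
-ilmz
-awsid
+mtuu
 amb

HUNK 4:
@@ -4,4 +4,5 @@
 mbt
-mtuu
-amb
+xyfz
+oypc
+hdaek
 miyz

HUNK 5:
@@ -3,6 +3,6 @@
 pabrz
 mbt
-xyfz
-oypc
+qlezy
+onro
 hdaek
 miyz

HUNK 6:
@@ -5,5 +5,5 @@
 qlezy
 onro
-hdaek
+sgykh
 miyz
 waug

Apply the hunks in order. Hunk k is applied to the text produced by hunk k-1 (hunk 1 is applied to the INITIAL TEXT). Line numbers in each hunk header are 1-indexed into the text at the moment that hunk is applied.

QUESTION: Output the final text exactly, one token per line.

Answer: crfsi
aedlk
pabrz
mbt
qlezy
onro
sgykh
miyz
waug
lhvyg
owhxn

Derivation:
Hunk 1: at line 2 remove [mwsld,lvvpi] add [pabrz,mbt,xpsvz] -> 13 lines: crfsi aedlk pabrz mbt xpsvz bgw kvk shd amb miyz waug lhvyg owhxn
Hunk 2: at line 4 remove [bgw,kvk,shd] add [ilmz,awsid] -> 12 lines: crfsi aedlk pabrz mbt xpsvz ilmz awsid amb miyz waug lhvyg owhxn
Hunk 3: at line 4 remove [xpsvz,ilmz,awsid] add [mtuu] -> 10 lines: crfsi aedlk pabrz mbt mtuu amb miyz waug lhvyg owhxn
Hunk 4: at line 4 remove [mtuu,amb] add [xyfz,oypc,hdaek] -> 11 lines: crfsi aedlk pabrz mbt xyfz oypc hdaek miyz waug lhvyg owhxn
Hunk 5: at line 3 remove [xyfz,oypc] add [qlezy,onro] -> 11 lines: crfsi aedlk pabrz mbt qlezy onro hdaek miyz waug lhvyg owhxn
Hunk 6: at line 5 remove [hdaek] add [sgykh] -> 11 lines: crfsi aedlk pabrz mbt qlezy onro sgykh miyz waug lhvyg owhxn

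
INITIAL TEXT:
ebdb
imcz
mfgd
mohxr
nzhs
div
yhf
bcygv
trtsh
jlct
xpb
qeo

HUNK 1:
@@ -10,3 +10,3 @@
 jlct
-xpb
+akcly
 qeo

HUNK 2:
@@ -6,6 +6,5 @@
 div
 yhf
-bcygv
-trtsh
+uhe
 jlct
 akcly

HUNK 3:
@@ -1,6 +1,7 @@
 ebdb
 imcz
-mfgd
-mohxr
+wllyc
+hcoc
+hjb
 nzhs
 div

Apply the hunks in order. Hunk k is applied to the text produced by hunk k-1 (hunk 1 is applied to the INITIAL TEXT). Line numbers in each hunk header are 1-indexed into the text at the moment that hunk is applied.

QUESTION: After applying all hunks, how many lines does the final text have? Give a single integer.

Answer: 12

Derivation:
Hunk 1: at line 10 remove [xpb] add [akcly] -> 12 lines: ebdb imcz mfgd mohxr nzhs div yhf bcygv trtsh jlct akcly qeo
Hunk 2: at line 6 remove [bcygv,trtsh] add [uhe] -> 11 lines: ebdb imcz mfgd mohxr nzhs div yhf uhe jlct akcly qeo
Hunk 3: at line 1 remove [mfgd,mohxr] add [wllyc,hcoc,hjb] -> 12 lines: ebdb imcz wllyc hcoc hjb nzhs div yhf uhe jlct akcly qeo
Final line count: 12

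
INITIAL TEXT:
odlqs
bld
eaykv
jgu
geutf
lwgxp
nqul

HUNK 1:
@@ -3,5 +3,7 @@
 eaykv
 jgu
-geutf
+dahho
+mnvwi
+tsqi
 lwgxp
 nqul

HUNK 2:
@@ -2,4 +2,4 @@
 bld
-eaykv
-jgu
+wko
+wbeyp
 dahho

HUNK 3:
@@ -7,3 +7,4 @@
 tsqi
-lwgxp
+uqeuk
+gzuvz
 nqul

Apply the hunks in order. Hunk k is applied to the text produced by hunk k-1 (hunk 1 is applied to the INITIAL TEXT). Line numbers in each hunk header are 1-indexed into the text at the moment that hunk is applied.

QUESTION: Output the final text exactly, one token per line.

Answer: odlqs
bld
wko
wbeyp
dahho
mnvwi
tsqi
uqeuk
gzuvz
nqul

Derivation:
Hunk 1: at line 3 remove [geutf] add [dahho,mnvwi,tsqi] -> 9 lines: odlqs bld eaykv jgu dahho mnvwi tsqi lwgxp nqul
Hunk 2: at line 2 remove [eaykv,jgu] add [wko,wbeyp] -> 9 lines: odlqs bld wko wbeyp dahho mnvwi tsqi lwgxp nqul
Hunk 3: at line 7 remove [lwgxp] add [uqeuk,gzuvz] -> 10 lines: odlqs bld wko wbeyp dahho mnvwi tsqi uqeuk gzuvz nqul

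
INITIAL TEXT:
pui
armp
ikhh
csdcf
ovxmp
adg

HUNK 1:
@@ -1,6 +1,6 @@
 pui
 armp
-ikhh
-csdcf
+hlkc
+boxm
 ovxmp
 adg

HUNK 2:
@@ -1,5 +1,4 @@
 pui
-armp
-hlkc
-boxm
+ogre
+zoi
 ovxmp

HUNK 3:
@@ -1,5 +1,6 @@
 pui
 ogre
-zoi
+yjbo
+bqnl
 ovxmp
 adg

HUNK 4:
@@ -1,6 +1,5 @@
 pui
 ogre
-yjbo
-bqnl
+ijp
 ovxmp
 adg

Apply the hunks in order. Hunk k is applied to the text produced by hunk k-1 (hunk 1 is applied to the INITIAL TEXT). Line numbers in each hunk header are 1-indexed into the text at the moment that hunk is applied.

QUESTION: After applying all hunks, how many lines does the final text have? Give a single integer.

Answer: 5

Derivation:
Hunk 1: at line 1 remove [ikhh,csdcf] add [hlkc,boxm] -> 6 lines: pui armp hlkc boxm ovxmp adg
Hunk 2: at line 1 remove [armp,hlkc,boxm] add [ogre,zoi] -> 5 lines: pui ogre zoi ovxmp adg
Hunk 3: at line 1 remove [zoi] add [yjbo,bqnl] -> 6 lines: pui ogre yjbo bqnl ovxmp adg
Hunk 4: at line 1 remove [yjbo,bqnl] add [ijp] -> 5 lines: pui ogre ijp ovxmp adg
Final line count: 5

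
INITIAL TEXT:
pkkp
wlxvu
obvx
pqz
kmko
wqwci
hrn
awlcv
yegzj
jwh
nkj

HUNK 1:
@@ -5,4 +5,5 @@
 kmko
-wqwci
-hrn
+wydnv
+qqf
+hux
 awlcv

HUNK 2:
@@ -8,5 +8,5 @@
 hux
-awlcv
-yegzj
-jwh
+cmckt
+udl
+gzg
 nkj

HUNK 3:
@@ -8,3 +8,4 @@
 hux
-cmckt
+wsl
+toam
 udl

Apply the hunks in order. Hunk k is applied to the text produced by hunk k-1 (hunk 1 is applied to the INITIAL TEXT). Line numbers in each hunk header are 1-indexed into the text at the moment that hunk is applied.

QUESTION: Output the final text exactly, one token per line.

Hunk 1: at line 5 remove [wqwci,hrn] add [wydnv,qqf,hux] -> 12 lines: pkkp wlxvu obvx pqz kmko wydnv qqf hux awlcv yegzj jwh nkj
Hunk 2: at line 8 remove [awlcv,yegzj,jwh] add [cmckt,udl,gzg] -> 12 lines: pkkp wlxvu obvx pqz kmko wydnv qqf hux cmckt udl gzg nkj
Hunk 3: at line 8 remove [cmckt] add [wsl,toam] -> 13 lines: pkkp wlxvu obvx pqz kmko wydnv qqf hux wsl toam udl gzg nkj

Answer: pkkp
wlxvu
obvx
pqz
kmko
wydnv
qqf
hux
wsl
toam
udl
gzg
nkj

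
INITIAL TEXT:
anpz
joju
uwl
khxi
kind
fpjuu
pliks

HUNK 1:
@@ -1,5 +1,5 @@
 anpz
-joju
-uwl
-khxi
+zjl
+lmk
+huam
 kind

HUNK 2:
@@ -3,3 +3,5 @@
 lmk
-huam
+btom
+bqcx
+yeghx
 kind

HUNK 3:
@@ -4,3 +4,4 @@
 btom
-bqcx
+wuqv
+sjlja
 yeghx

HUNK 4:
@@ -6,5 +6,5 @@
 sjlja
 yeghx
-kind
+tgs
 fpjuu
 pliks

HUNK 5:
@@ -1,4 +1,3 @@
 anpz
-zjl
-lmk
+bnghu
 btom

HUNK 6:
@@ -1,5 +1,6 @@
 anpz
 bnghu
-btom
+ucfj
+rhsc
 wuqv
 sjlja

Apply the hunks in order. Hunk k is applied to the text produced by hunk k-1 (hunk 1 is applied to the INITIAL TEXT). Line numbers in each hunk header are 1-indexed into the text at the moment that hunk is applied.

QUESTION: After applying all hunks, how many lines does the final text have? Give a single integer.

Hunk 1: at line 1 remove [joju,uwl,khxi] add [zjl,lmk,huam] -> 7 lines: anpz zjl lmk huam kind fpjuu pliks
Hunk 2: at line 3 remove [huam] add [btom,bqcx,yeghx] -> 9 lines: anpz zjl lmk btom bqcx yeghx kind fpjuu pliks
Hunk 3: at line 4 remove [bqcx] add [wuqv,sjlja] -> 10 lines: anpz zjl lmk btom wuqv sjlja yeghx kind fpjuu pliks
Hunk 4: at line 6 remove [kind] add [tgs] -> 10 lines: anpz zjl lmk btom wuqv sjlja yeghx tgs fpjuu pliks
Hunk 5: at line 1 remove [zjl,lmk] add [bnghu] -> 9 lines: anpz bnghu btom wuqv sjlja yeghx tgs fpjuu pliks
Hunk 6: at line 1 remove [btom] add [ucfj,rhsc] -> 10 lines: anpz bnghu ucfj rhsc wuqv sjlja yeghx tgs fpjuu pliks
Final line count: 10

Answer: 10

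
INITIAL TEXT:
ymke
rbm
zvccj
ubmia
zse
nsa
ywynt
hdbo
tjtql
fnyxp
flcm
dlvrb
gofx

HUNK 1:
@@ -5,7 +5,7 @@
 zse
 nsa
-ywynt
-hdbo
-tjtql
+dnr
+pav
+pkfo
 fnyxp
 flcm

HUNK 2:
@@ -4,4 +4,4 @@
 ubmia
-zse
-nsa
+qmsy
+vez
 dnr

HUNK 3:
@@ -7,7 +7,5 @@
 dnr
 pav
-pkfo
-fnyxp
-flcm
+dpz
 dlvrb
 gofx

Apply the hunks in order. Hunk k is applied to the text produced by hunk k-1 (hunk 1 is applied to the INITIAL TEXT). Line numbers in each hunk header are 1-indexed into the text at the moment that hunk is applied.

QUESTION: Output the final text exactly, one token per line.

Answer: ymke
rbm
zvccj
ubmia
qmsy
vez
dnr
pav
dpz
dlvrb
gofx

Derivation:
Hunk 1: at line 5 remove [ywynt,hdbo,tjtql] add [dnr,pav,pkfo] -> 13 lines: ymke rbm zvccj ubmia zse nsa dnr pav pkfo fnyxp flcm dlvrb gofx
Hunk 2: at line 4 remove [zse,nsa] add [qmsy,vez] -> 13 lines: ymke rbm zvccj ubmia qmsy vez dnr pav pkfo fnyxp flcm dlvrb gofx
Hunk 3: at line 7 remove [pkfo,fnyxp,flcm] add [dpz] -> 11 lines: ymke rbm zvccj ubmia qmsy vez dnr pav dpz dlvrb gofx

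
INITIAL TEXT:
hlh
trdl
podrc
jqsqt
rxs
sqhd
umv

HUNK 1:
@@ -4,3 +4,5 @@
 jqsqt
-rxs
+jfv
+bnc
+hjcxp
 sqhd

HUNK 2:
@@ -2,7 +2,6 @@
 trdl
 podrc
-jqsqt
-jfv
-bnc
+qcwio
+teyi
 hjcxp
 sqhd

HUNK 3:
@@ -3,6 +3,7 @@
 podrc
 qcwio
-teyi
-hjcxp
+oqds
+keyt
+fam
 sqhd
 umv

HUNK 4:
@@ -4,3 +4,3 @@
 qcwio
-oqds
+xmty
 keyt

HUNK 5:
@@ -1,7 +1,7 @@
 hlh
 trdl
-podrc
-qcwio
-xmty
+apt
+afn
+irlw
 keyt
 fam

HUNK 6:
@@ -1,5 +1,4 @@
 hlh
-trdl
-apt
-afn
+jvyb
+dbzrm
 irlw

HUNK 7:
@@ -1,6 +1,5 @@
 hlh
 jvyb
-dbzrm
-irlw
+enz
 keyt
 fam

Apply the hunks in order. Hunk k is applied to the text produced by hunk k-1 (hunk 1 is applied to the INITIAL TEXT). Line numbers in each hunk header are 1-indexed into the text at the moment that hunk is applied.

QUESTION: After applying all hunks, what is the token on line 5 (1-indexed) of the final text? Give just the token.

Answer: fam

Derivation:
Hunk 1: at line 4 remove [rxs] add [jfv,bnc,hjcxp] -> 9 lines: hlh trdl podrc jqsqt jfv bnc hjcxp sqhd umv
Hunk 2: at line 2 remove [jqsqt,jfv,bnc] add [qcwio,teyi] -> 8 lines: hlh trdl podrc qcwio teyi hjcxp sqhd umv
Hunk 3: at line 3 remove [teyi,hjcxp] add [oqds,keyt,fam] -> 9 lines: hlh trdl podrc qcwio oqds keyt fam sqhd umv
Hunk 4: at line 4 remove [oqds] add [xmty] -> 9 lines: hlh trdl podrc qcwio xmty keyt fam sqhd umv
Hunk 5: at line 1 remove [podrc,qcwio,xmty] add [apt,afn,irlw] -> 9 lines: hlh trdl apt afn irlw keyt fam sqhd umv
Hunk 6: at line 1 remove [trdl,apt,afn] add [jvyb,dbzrm] -> 8 lines: hlh jvyb dbzrm irlw keyt fam sqhd umv
Hunk 7: at line 1 remove [dbzrm,irlw] add [enz] -> 7 lines: hlh jvyb enz keyt fam sqhd umv
Final line 5: fam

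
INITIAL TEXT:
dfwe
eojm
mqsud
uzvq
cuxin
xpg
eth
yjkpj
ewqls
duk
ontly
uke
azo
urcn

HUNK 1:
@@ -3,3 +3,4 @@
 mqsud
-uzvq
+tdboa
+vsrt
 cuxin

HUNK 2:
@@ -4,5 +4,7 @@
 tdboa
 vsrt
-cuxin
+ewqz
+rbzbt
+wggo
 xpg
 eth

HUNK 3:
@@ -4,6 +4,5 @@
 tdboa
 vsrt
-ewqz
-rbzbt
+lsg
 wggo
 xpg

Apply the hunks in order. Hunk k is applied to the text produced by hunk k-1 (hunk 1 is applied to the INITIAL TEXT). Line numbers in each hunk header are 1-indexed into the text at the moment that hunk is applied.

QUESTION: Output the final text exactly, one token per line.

Hunk 1: at line 3 remove [uzvq] add [tdboa,vsrt] -> 15 lines: dfwe eojm mqsud tdboa vsrt cuxin xpg eth yjkpj ewqls duk ontly uke azo urcn
Hunk 2: at line 4 remove [cuxin] add [ewqz,rbzbt,wggo] -> 17 lines: dfwe eojm mqsud tdboa vsrt ewqz rbzbt wggo xpg eth yjkpj ewqls duk ontly uke azo urcn
Hunk 3: at line 4 remove [ewqz,rbzbt] add [lsg] -> 16 lines: dfwe eojm mqsud tdboa vsrt lsg wggo xpg eth yjkpj ewqls duk ontly uke azo urcn

Answer: dfwe
eojm
mqsud
tdboa
vsrt
lsg
wggo
xpg
eth
yjkpj
ewqls
duk
ontly
uke
azo
urcn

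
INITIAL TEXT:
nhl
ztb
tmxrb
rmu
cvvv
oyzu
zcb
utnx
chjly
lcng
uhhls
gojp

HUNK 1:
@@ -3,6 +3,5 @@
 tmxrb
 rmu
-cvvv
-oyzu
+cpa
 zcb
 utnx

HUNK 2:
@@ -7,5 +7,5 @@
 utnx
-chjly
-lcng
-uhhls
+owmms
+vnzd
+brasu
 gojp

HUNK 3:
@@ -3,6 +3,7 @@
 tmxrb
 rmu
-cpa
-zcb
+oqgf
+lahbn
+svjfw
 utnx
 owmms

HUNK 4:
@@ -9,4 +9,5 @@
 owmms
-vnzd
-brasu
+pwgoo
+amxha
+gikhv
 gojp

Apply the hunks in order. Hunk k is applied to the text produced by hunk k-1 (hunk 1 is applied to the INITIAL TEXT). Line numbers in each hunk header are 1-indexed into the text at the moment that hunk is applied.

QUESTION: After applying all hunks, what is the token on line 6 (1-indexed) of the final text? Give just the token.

Answer: lahbn

Derivation:
Hunk 1: at line 3 remove [cvvv,oyzu] add [cpa] -> 11 lines: nhl ztb tmxrb rmu cpa zcb utnx chjly lcng uhhls gojp
Hunk 2: at line 7 remove [chjly,lcng,uhhls] add [owmms,vnzd,brasu] -> 11 lines: nhl ztb tmxrb rmu cpa zcb utnx owmms vnzd brasu gojp
Hunk 3: at line 3 remove [cpa,zcb] add [oqgf,lahbn,svjfw] -> 12 lines: nhl ztb tmxrb rmu oqgf lahbn svjfw utnx owmms vnzd brasu gojp
Hunk 4: at line 9 remove [vnzd,brasu] add [pwgoo,amxha,gikhv] -> 13 lines: nhl ztb tmxrb rmu oqgf lahbn svjfw utnx owmms pwgoo amxha gikhv gojp
Final line 6: lahbn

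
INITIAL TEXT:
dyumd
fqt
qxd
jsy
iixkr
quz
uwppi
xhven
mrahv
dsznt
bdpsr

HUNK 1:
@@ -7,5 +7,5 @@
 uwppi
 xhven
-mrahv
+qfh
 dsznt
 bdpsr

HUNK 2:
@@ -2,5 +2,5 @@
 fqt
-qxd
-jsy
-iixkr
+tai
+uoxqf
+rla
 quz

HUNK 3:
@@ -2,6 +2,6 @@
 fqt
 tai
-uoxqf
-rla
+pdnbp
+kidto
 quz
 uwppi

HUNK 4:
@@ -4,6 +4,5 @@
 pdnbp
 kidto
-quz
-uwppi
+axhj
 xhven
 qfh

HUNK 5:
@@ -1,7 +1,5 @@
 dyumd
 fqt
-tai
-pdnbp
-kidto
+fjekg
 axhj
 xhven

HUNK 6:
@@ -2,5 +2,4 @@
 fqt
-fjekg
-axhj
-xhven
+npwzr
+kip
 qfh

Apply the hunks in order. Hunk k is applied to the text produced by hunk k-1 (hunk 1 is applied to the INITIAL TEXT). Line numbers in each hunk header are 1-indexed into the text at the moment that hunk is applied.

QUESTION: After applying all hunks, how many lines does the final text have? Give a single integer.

Answer: 7

Derivation:
Hunk 1: at line 7 remove [mrahv] add [qfh] -> 11 lines: dyumd fqt qxd jsy iixkr quz uwppi xhven qfh dsznt bdpsr
Hunk 2: at line 2 remove [qxd,jsy,iixkr] add [tai,uoxqf,rla] -> 11 lines: dyumd fqt tai uoxqf rla quz uwppi xhven qfh dsznt bdpsr
Hunk 3: at line 2 remove [uoxqf,rla] add [pdnbp,kidto] -> 11 lines: dyumd fqt tai pdnbp kidto quz uwppi xhven qfh dsznt bdpsr
Hunk 4: at line 4 remove [quz,uwppi] add [axhj] -> 10 lines: dyumd fqt tai pdnbp kidto axhj xhven qfh dsznt bdpsr
Hunk 5: at line 1 remove [tai,pdnbp,kidto] add [fjekg] -> 8 lines: dyumd fqt fjekg axhj xhven qfh dsznt bdpsr
Hunk 6: at line 2 remove [fjekg,axhj,xhven] add [npwzr,kip] -> 7 lines: dyumd fqt npwzr kip qfh dsznt bdpsr
Final line count: 7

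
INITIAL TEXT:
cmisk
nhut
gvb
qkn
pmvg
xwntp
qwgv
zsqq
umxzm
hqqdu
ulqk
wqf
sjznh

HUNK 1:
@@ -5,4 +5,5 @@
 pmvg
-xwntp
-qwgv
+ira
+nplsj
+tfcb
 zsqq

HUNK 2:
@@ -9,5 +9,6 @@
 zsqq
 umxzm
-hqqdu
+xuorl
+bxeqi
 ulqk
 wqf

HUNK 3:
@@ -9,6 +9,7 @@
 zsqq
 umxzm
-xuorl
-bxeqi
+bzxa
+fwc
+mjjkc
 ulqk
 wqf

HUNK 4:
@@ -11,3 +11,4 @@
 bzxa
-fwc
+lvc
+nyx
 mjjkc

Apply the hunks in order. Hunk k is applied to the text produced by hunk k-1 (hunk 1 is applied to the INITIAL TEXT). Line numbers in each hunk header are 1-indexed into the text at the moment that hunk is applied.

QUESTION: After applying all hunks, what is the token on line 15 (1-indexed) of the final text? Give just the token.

Answer: ulqk

Derivation:
Hunk 1: at line 5 remove [xwntp,qwgv] add [ira,nplsj,tfcb] -> 14 lines: cmisk nhut gvb qkn pmvg ira nplsj tfcb zsqq umxzm hqqdu ulqk wqf sjznh
Hunk 2: at line 9 remove [hqqdu] add [xuorl,bxeqi] -> 15 lines: cmisk nhut gvb qkn pmvg ira nplsj tfcb zsqq umxzm xuorl bxeqi ulqk wqf sjznh
Hunk 3: at line 9 remove [xuorl,bxeqi] add [bzxa,fwc,mjjkc] -> 16 lines: cmisk nhut gvb qkn pmvg ira nplsj tfcb zsqq umxzm bzxa fwc mjjkc ulqk wqf sjznh
Hunk 4: at line 11 remove [fwc] add [lvc,nyx] -> 17 lines: cmisk nhut gvb qkn pmvg ira nplsj tfcb zsqq umxzm bzxa lvc nyx mjjkc ulqk wqf sjznh
Final line 15: ulqk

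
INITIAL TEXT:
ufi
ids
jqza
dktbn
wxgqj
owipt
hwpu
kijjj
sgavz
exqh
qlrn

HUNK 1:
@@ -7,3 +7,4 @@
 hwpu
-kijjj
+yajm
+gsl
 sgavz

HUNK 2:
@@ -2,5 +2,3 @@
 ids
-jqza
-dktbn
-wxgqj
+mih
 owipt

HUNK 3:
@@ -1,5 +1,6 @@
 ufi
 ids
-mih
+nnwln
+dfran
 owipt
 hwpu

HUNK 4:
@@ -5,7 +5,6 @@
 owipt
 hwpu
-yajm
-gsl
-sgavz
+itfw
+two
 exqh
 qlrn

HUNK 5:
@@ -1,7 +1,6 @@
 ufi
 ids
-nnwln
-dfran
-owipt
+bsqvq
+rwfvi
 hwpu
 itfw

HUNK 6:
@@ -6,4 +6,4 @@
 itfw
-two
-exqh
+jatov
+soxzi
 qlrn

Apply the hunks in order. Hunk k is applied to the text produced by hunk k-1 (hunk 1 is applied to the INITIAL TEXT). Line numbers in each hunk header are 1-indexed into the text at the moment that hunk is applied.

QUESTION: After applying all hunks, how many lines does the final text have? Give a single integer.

Hunk 1: at line 7 remove [kijjj] add [yajm,gsl] -> 12 lines: ufi ids jqza dktbn wxgqj owipt hwpu yajm gsl sgavz exqh qlrn
Hunk 2: at line 2 remove [jqza,dktbn,wxgqj] add [mih] -> 10 lines: ufi ids mih owipt hwpu yajm gsl sgavz exqh qlrn
Hunk 3: at line 1 remove [mih] add [nnwln,dfran] -> 11 lines: ufi ids nnwln dfran owipt hwpu yajm gsl sgavz exqh qlrn
Hunk 4: at line 5 remove [yajm,gsl,sgavz] add [itfw,two] -> 10 lines: ufi ids nnwln dfran owipt hwpu itfw two exqh qlrn
Hunk 5: at line 1 remove [nnwln,dfran,owipt] add [bsqvq,rwfvi] -> 9 lines: ufi ids bsqvq rwfvi hwpu itfw two exqh qlrn
Hunk 6: at line 6 remove [two,exqh] add [jatov,soxzi] -> 9 lines: ufi ids bsqvq rwfvi hwpu itfw jatov soxzi qlrn
Final line count: 9

Answer: 9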